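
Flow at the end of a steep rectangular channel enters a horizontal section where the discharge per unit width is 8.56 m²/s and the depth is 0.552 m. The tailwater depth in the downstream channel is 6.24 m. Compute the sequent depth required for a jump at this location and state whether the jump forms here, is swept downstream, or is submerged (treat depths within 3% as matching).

V₁ = q/y₁ = 8.56/0.552 = 15.5 m/s. Fr₁ = V₁/√(g·y₁) = 15.5/√(9.81×0.552) = 6.66.
Conjugate-depth relation: y₂/y₁ = ½[√(1 + 8Fr₁²) − 1] = ½[√356.3 − 1] = 8.94.
y₂ = 8.94 × 0.552 = 4.93 m.
Tailwater y_tw = 6.24 m: y_tw > y₂, so the jump is submerged.

y₂ = 4.93 m; the jump is submerged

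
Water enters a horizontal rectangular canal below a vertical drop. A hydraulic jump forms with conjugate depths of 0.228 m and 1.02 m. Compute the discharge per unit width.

For a rectangular channel the momentum equation gives q² = ½·g·y₁·y₂·(y₁ + y₂) = ½×9.81×0.228×1.02×1.25 = 1.42.
q = √1.42 = 1.19 m²/s.

q = 1.19 m²/s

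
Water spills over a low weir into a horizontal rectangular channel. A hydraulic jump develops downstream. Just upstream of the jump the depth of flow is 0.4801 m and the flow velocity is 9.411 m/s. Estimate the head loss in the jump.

ΔE = 2.139 m

Fr₁ = V₁/√(g·y₁) = 9.411/√(9.81×0.4801) = 4.336.
Bélanger equation: y₂/y₁ = ½[√(1 + 8Fr₁²) − 1] = ½[√151.44 − 1] = 5.653.
y₂ = 5.653 × 0.4801 = 2.714 m.
Head loss: ΔE = (y₂ − y₁)³/(4y₁y₂) = (2.714 − 0.4801)³/(4×0.4801×2.714) = 11.15/5.212 = 2.139 m.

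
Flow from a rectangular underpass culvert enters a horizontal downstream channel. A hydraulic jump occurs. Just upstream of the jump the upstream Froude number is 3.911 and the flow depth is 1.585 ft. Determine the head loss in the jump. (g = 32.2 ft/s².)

ΔE = 5.222 ft

Fr₁ = 3.911 (given).
From the momentum equation for a rectangular channel, y₂/y₁ = ½[√(1 + 8Fr₁²) − 1] = ½[√123.37 − 1] = 5.054.
y₂ = 5.054 × 1.585 = 8.010 ft.
V₁ = Fr₁·√(g·y₁) = 3.911×√(32.2×1.585) = 27.94 ft/s; q = V₁·y₁ = 44.29 ft²/s. V₂ = q/y₂ = 44.29/8.010 = 5.529 ft/s. E₁ = y₁ + V₁²/2g = 13.71 ft; E₂ = y₂ + V₂²/2g = 8.485 ft. ΔE = E₁ − E₂ = 5.222 ft.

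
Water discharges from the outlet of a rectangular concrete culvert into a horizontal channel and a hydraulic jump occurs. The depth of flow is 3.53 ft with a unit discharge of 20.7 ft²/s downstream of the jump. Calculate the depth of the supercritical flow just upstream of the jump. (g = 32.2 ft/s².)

y₁ = 1.50 ft

V₂ = q/y₂ = 20.7/3.53 = 5.86 ft/s; Fr₂ = V₂/√(g·y₂) = 0.550.
From the momentum equation (using Fr₂), y₁/y₂ = ½[√(1 + 8Fr₂²) − 1] = ½[√3.420 − 1] = 0.425.
y₁ = 0.425 × 3.53 = 1.50 ft.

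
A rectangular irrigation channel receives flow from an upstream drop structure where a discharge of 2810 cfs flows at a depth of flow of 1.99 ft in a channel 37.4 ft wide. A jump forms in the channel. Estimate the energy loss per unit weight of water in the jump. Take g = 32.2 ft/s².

ΔE = 11.2 ft

q = Q/b = 2810/37.4 = 75.1 ft²/s; V₁ = q/y₁ = 37.8 ft/s. Fr₁ = V₁/√(g·y₁) = 4.72.
Sequent-depth ratio: y₂/y₁ = ½[√(1 + 8Fr₁²) − 1] = ½[√179.0 − 1] = 6.19.
y₂ = 6.19 × 1.99 = 12.3 ft.
Head loss: ΔE = (y₂ − y₁)³/(4y₁y₂) = (12.3 − 1.99)³/(4×1.99×12.3) = 1101/98.0 = 11.2 ft.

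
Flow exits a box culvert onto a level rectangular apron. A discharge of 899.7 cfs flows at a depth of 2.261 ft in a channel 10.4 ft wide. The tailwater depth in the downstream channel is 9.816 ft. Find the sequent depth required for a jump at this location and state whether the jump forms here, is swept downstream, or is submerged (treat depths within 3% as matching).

y₂ = 13.25 ft; the jump is swept downstream

q = Q/b = 899.7/10.4 = 86.51 ft²/s; V₁ = q/y₁ = 38.26 ft/s. Fr₁ = V₁/√(g·y₁) = 4.484.
Conjugate-depth relation: y₂/y₁ = ½[√(1 + 8Fr₁²) − 1] = ½[√161.86 − 1] = 5.861.
y₂ = 5.861 × 2.261 = 13.25 ft.
Tailwater y_tw = 9.816 ft: y_tw < y₂, so the jump is swept downstream.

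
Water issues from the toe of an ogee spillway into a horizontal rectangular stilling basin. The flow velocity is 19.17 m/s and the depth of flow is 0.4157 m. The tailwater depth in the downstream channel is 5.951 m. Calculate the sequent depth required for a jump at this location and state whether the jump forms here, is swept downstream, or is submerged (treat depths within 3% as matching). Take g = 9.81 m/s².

y₂ = 5.377 m; the jump is submerged

Fr₁ = V₁/√(g·y₁) = 19.17/√(9.81×0.4157) = 9.493.
Bélanger equation: y₂/y₁ = ½[√(1 + 8Fr₁²) − 1] = ½[√721.92 − 1] = 12.93.
y₂ = 12.93 × 0.4157 = 5.377 m.
Tailwater y_tw = 5.951 m: y_tw > y₂, so the jump is submerged.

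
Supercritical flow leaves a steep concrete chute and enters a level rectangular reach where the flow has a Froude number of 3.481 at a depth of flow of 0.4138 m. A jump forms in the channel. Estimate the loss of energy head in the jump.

ΔE = 0.9535 m

Fr₁ = 3.481 (given).
By Bélanger, y₂/y₁ = ½[√(1 + 8Fr₁²) − 1] = ½[√97.939 − 1] = 4.448.
y₂ = 4.448 × 0.4138 = 1.841 m.
Head loss: ΔE = (y₂ − y₁)³/(4y₁y₂) = (1.841 − 0.4138)³/(4×0.4138×1.841) = 2.905/3.047 = 0.9535 m.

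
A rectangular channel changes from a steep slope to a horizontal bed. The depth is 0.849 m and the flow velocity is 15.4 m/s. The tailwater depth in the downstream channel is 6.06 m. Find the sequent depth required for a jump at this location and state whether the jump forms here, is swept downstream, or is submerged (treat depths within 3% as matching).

y₂ = 6.00 m; the jump forms here

Fr₁ = V₁/√(g·y₁) = 15.4/√(9.81×0.849) = 5.34.
Conjugate-depth relation: y₂/y₁ = ½[√(1 + 8Fr₁²) − 1] = ½[√228.8 − 1] = 7.06.
y₂ = 7.06 × 0.849 = 6.00 m.
Tailwater y_tw = 6.06 m: y_tw ≈ y₂, so the jump forms here.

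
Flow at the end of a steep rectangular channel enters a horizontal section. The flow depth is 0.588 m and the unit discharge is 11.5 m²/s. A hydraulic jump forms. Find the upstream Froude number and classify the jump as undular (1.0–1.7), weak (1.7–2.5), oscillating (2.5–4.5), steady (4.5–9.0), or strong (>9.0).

Fr₁ = 8.14; steady jump

V₁ = q/y₁ = 11.5/0.588 = 19.6 m/s. Fr₁ = V₁/√(g·y₁) = 19.6/√(9.81×0.588) = 8.14.
Fr₁ = 8.14 lies in the steady range.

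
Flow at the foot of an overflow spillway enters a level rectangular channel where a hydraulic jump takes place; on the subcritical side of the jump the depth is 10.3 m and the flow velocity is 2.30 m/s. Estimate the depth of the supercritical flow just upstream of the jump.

y₁ = 0.984 m

Fr₂ = V₂/√(g·y₂) = 2.30/√(9.81×10.3) = 0.229.
From the momentum equation (using Fr₂), y₁/y₂ = ½[√(1 + 8Fr₂²) − 1] = ½[√1.419 − 1] = 0.0956.
y₁ = 0.0956 × 10.3 = 0.984 m.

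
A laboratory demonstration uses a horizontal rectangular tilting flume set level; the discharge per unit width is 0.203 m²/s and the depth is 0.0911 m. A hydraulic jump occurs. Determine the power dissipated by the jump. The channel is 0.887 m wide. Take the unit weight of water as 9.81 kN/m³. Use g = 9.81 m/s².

V₁ = q/y₁ = 0.203/0.0911 = 2.23 m/s. Fr₁ = V₁/√(g·y₁) = 2.23/√(9.81×0.0911) = 2.36.
Sequent-depth ratio: y₂/y₁ = ½[√(1 + 8Fr₁²) − 1] = ½[√45.45 − 1] = 2.87.
y₂ = 2.87 × 0.0911 = 0.262 m.
V₂ = q/y₂ = 0.203/0.262 = 0.776 m/s. E₁ = y₁ + V₁²/2g = 0.344 m; E₂ = y₂ + V₂²/2g = 0.292 m. ΔE = E₁ − E₂ = 0.0519 m.
Q = q·b = 0.203 × 0.887 = 0.180 m³/s. P = γ·Q·ΔE = 9.81 × 0.180 × 0.0519 = 0.0918 kW.

P = 0.0918 kW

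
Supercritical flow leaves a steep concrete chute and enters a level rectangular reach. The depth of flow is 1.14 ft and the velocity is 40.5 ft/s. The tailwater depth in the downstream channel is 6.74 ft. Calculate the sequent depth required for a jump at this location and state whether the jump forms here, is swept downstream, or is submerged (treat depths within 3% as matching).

Fr₁ = V₁/√(g·y₁) = 40.5/√(32.2×1.14) = 6.68.
By Bélanger, y₂/y₁ = ½[√(1 + 8Fr₁²) − 1] = ½[√358.5 − 1] = 8.97.
y₂ = 8.97 × 1.14 = 10.2 ft.
Tailwater y_tw = 6.74 ft: y_tw < y₂, so the jump is swept downstream.

y₂ = 10.2 ft; the jump is swept downstream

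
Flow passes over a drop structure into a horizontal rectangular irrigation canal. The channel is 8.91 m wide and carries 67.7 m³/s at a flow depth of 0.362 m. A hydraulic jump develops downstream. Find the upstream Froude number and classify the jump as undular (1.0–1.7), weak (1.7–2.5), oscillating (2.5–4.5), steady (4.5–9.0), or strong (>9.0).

q = Q/b = 67.7/8.91 = 7.60 m²/s; V₁ = q/y₁ = 21.0 m/s. Fr₁ = V₁/√(g·y₁) = 11.1.
Fr₁ = 11.1 lies in the strong range.

Fr₁ = 11.1; strong jump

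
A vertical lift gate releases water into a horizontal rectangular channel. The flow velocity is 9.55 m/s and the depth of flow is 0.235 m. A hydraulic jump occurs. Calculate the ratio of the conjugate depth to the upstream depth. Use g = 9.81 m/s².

Fr₁ = V₁/√(g·y₁) = 9.55/√(9.81×0.235) = 6.29.
Bélanger equation: y₂/y₁ = ½[√(1 + 8Fr₁²) − 1] = ½[√317.5 − 1] = 8.41.

y₂/y₁ = 8.41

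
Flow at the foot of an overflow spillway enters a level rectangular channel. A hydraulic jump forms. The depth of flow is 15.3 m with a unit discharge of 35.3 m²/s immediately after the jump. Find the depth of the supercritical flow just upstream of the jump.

V₂ = q/y₂ = 35.3/15.3 = 2.31 m/s; Fr₂ = V₂/√(g·y₂) = 0.188.
From the momentum equation (using Fr₂), y₁/y₂ = ½[√(1 + 8Fr₂²) − 1] = ½[√1.284 − 1] = 0.0665.
y₁ = 0.0665 × 15.3 = 1.02 m.

y₁ = 1.02 m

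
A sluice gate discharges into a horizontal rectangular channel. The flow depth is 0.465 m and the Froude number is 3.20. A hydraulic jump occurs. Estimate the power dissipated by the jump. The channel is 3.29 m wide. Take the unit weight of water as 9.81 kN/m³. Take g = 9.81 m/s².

Fr₁ = 3.20 (given).
Conjugate-depth relation: y₂/y₁ = ½[√(1 + 8Fr₁²) − 1] = ½[√82.92 − 1] = 4.05.
y₂ = 4.05 × 0.465 = 1.88 m.
V₁ = Fr₁·√(g·y₁) = 3.20×√(9.81×0.465) = 6.83 m/s; q = V₁·y₁ = 3.18 m²/s. V₂ = q/y₂ = 3.18/1.88 = 1.69 m/s. E₁ = y₁ + V₁²/2g = 2.85 m; E₂ = y₂ + V₂²/2g = 2.03 m. ΔE = E₁ − E₂ = 0.816 m.
Q = q·b = 3.18 × 3.29 = 10.5 m³/s. P = γ·Q·ΔE = 9.81 × 10.5 × 0.816 = 83.7 kW.

P = 83.7 kW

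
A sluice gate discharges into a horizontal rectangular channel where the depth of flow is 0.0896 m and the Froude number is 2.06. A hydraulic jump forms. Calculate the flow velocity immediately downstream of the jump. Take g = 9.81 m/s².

Fr₁ = 2.06 (given).
From the momentum equation for a rectangular channel, y₂/y₁ = ½[√(1 + 8Fr₁²) − 1] = ½[√34.95 − 1] = 2.46.
y₂ = 2.46 × 0.0896 = 0.220 m.
V₁ = Fr₁·√(g·y₁) = 2.06×√(9.81×0.0896) = 1.93 m/s; q = V₁·y₁ = 0.173 m²/s.
V₂ = q/y₂ = 0.173/0.220 = 0.786 m/s.

V₂ = 0.786 m/s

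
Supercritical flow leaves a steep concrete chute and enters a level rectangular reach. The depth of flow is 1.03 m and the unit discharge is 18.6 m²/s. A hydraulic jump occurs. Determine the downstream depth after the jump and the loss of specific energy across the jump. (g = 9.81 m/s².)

y₂ = 7.78 m; ΔE = 9.58 m

V₁ = q/y₁ = 18.6/1.03 = 18.1 m/s. Fr₁ = V₁/√(g·y₁) = 18.1/√(9.81×1.03) = 5.68.
Sequent-depth ratio: y₂/y₁ = ½[√(1 + 8Fr₁²) − 1] = ½[√259.2 − 1] = 7.55.
y₂ = 7.55 × 1.03 = 7.78 m.
Head loss: ΔE = (y₂ − y₁)³/(4y₁y₂) = (7.78 − 1.03)³/(4×1.03×7.78) = 307/32.0 = 9.58 m.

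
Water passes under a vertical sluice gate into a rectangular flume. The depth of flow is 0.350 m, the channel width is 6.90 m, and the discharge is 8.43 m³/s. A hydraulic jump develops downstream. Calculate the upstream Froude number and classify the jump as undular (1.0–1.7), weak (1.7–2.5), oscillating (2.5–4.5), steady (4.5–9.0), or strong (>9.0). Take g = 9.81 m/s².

q = Q/b = 8.43/6.90 = 1.22 m²/s; V₁ = q/y₁ = 3.49 m/s. Fr₁ = V₁/√(g·y₁) = 1.88.
Fr₁ = 1.88 lies in the weak range.

Fr₁ = 1.88; weak jump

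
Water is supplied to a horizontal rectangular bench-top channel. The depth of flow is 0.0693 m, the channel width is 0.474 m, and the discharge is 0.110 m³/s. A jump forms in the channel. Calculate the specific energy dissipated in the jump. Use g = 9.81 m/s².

ΔE = 0.255 m

q = Q/b = 0.110/0.474 = 0.232 m²/s; V₁ = q/y₁ = 3.35 m/s. Fr₁ = V₁/√(g·y₁) = 4.06.
By Bélanger, y₂/y₁ = ½[√(1 + 8Fr₁²) − 1] = ½[√133.0 − 1] = 5.27.
y₂ = 5.27 × 0.0693 = 0.365 m.
V₂ = q/y₂ = 0.232/0.365 = 0.636 m/s. E₁ = y₁ + V₁²/2g = 0.641 m; E₂ = y₂ + V₂²/2g = 0.386 m. ΔE = E₁ − E₂ = 0.255 m.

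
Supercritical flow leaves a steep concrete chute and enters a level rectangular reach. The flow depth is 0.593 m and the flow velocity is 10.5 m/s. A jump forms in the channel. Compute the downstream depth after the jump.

y₂ = 3.37 m

Fr₁ = V₁/√(g·y₁) = 10.5/√(9.81×0.593) = 4.35.
Conjugate-depth relation: y₂/y₁ = ½[√(1 + 8Fr₁²) − 1] = ½[√152.6 − 1] = 5.68.
y₂ = 5.68 × 0.593 = 3.37 m.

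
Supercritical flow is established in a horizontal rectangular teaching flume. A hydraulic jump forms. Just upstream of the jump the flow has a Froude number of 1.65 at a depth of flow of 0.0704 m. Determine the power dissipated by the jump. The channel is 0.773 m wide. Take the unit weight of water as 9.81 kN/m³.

Fr₁ = 1.65 (given).
Bélanger equation: y₂/y₁ = ½[√(1 + 8Fr₁²) − 1] = ½[√22.78 − 1] = 1.89.
y₂ = 1.89 × 0.0704 = 0.133 m.
Head loss: ΔE = (y₂ − y₁)³/(4y₁y₂) = (0.133 − 0.0704)³/(4×0.0704×0.133) = 0.000243/0.0374 = 0.00650 m.
V₁ = Fr₁·√(g·y₁) = 1.65×√(9.81×0.0704) = 1.37 m/s; q = V₁·y₁ = 0.0965 m²/s. Q = q·b = 0.0965 × 0.773 = 0.0746 m³/s. P = γ·Q·ΔE = 9.81 × 0.0746 × 0.00650 = 0.00476 kW.

P = 0.00476 kW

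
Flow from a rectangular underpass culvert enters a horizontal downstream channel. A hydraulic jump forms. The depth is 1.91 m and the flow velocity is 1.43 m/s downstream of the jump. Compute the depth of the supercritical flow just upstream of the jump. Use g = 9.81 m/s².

Fr₂ = V₂/√(g·y₂) = 1.43/√(9.81×1.91) = 0.330.
The Bélanger relation is symmetric: y₁/y₂ = ½[√(1 + 8Fr₂²) − 1] = ½[√1.873 − 1] = 0.184.
y₁ = 0.184 × 1.91 = 0.352 m.

y₁ = 0.352 m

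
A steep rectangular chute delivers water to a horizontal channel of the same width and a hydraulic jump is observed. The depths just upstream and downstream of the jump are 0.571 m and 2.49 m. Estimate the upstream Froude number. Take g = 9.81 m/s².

Fr₁ = 3.42

For a rectangular channel the momentum equation gives q² = ½·g·y₁·y₂·(y₁ + y₂) = ½×9.81×0.571×2.49×3.06 = 21.3.
q = √21.3 = 4.62 m²/s.
V₁ = q/y₁ = 8.09 m/s; Fr₁ = V₁/√(g·y₁) = 3.42.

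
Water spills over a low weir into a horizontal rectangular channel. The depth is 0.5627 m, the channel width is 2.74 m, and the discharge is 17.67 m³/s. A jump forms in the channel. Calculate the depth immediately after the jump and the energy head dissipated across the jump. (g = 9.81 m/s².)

y₂ = 3.611 m; ΔE = 3.484 m

q = Q/b = 17.67/2.74 = 6.449 m²/s; V₁ = q/y₁ = 11.46 m/s. Fr₁ = V₁/√(g·y₁) = 4.878.
Sequent-depth ratio: y₂/y₁ = ½[√(1 + 8Fr₁²) − 1] = ½[√191.35 − 1] = 6.417.
y₂ = 6.417 × 0.5627 = 3.611 m.
Head loss: ΔE = (y₂ − y₁)³/(4y₁y₂) = (3.611 − 0.5627)³/(4×0.5627×3.611) = 28.31/8.127 = 3.484 m.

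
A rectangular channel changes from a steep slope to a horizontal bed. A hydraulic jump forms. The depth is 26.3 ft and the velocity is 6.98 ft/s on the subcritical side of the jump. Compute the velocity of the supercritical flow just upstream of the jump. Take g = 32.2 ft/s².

Fr₂ = V₂/√(g·y₂) = 6.98/√(32.2×26.3) = 0.240.
The Bélanger relation is symmetric: y₁/y₂ = ½[√(1 + 8Fr₂²) − 1] = ½[√1.460 − 1] = 0.104.
y₁ = 0.104 × 26.3 = 2.74 ft.
V₁ = q/y₁ = 184/2.74 = 67.0 ft/s.

V₁ = 67.0 ft/s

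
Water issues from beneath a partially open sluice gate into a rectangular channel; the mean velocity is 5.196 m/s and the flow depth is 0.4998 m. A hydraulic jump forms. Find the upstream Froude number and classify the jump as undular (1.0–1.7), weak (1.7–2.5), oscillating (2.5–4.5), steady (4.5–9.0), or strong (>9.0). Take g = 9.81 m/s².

Fr₁ = V₁/√(g·y₁) = 5.196/√(9.81×0.4998) = 2.347.
Fr₁ = 2.347 lies in the weak range.

Fr₁ = 2.347; weak jump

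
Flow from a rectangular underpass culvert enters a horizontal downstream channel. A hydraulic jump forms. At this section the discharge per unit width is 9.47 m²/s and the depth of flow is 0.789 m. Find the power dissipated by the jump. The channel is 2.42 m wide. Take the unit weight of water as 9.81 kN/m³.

V₁ = q/y₁ = 9.47/0.789 = 12.0 m/s. Fr₁ = V₁/√(g·y₁) = 12.0/√(9.81×0.789) = 4.31.
By Bélanger, y₂/y₁ = ½[√(1 + 8Fr₁²) − 1] = ½[√149.9 − 1] = 5.62.
y₂ = 5.62 × 0.789 = 4.44 m.
V₂ = q/y₂ = 9.47/4.44 = 2.14 m/s. E₁ = y₁ + V₁²/2g = 8.13 m; E₂ = y₂ + V₂²/2g = 4.67 m. ΔE = E₁ − E₂ = 3.46 m.
Q = q·b = 9.47 × 2.42 = 22.9 m³/s. P = γ·Q·ΔE = 9.81 × 22.9 × 3.46 = 779 kW.

P = 779 kW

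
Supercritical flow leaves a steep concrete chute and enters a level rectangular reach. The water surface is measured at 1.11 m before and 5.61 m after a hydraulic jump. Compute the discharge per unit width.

q = 14.3 m²/s

For a rectangular channel the momentum equation gives q² = ½·g·y₁·y₂·(y₁ + y₂) = ½×9.81×1.11×5.61×6.72 = 205.
q = √205 = 14.3 m²/s.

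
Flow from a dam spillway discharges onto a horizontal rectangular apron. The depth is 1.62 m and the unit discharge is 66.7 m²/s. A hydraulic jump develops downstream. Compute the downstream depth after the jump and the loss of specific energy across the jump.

V₁ = q/y₁ = 66.7/1.62 = 41.2 m/s. Fr₁ = V₁/√(g·y₁) = 41.2/√(9.81×1.62) = 10.3.
By Bélanger, y₂/y₁ = ½[√(1 + 8Fr₁²) − 1] = ½[√854.4 − 1] = 14.1.
y₂ = 14.1 × 1.62 = 22.9 m.
Head loss: ΔE = (y₂ − y₁)³/(4y₁y₂) = (22.9 − 1.62)³/(4×1.62×22.9) = 9590/148 = 64.7 m.

y₂ = 22.9 m; ΔE = 64.7 m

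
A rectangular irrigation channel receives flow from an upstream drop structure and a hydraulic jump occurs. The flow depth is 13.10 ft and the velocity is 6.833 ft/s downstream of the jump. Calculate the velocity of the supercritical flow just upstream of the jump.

Fr₂ = V₂/√(g·y₂) = 6.833/√(32.2×13.10) = 0.3327.
Since the conjugate-depth ratio holds either way, y₁/y₂ = ½[√(1 + 8Fr₂²) − 1] = ½[√1.8855 − 1] = 0.1866.
y₁ = 0.1866 × 13.10 = 2.444 ft.
V₁ = q/y₁ = 89.51/2.444 = 36.63 ft/s.

V₁ = 36.63 ft/s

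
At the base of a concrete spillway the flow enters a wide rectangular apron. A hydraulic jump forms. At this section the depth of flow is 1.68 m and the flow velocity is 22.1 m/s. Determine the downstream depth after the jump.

Fr₁ = V₁/√(g·y₁) = 22.1/√(9.81×1.68) = 5.44.
From the momentum equation for a rectangular channel, y₂/y₁ = ½[√(1 + 8Fr₁²) − 1] = ½[√238.1 − 1] = 7.21.
y₂ = 7.21 × 1.68 = 12.1 m.

y₂ = 12.1 m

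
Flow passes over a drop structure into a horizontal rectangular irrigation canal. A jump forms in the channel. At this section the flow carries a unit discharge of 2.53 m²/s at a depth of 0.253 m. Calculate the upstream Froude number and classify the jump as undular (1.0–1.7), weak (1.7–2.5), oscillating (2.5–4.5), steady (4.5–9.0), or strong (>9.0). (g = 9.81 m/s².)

Fr₁ = 6.35; steady jump

V₁ = q/y₁ = 2.53/0.253 = 10.0 m/s. Fr₁ = V₁/√(g·y₁) = 10.0/√(9.81×0.253) = 6.35.
Fr₁ = 6.35 lies in the steady range.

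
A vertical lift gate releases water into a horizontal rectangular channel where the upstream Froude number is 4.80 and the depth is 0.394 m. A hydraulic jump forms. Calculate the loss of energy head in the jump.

ΔE = 2.33 m

Fr₁ = 4.80 (given).
Sequent-depth ratio: y₂/y₁ = ½[√(1 + 8Fr₁²) − 1] = ½[√185.3 − 1] = 6.31.
y₂ = 6.31 × 0.394 = 2.48 m.
Head loss: ΔE = (y₂ − y₁)³/(4y₁y₂) = (2.48 − 0.394)³/(4×0.394×2.48) = 9.14/3.92 = 2.33 m.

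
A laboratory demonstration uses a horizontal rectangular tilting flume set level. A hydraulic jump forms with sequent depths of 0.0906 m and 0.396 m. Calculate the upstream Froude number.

Fr₁ = 3.43

For a rectangular channel the momentum equation gives q² = ½·g·y₁·y₂·(y₁ + y₂) = ½×9.81×0.0906×0.396×0.487 = 0.0856.
q = √0.0856 = 0.293 m²/s.
V₁ = q/y₁ = 3.23 m/s; Fr₁ = V₁/√(g·y₁) = 3.43.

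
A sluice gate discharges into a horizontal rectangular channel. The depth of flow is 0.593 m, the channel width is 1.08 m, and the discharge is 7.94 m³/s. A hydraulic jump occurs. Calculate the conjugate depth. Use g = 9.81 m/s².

y₂ = 4.02 m

q = Q/b = 7.94/1.08 = 7.35 m²/s; V₁ = q/y₁ = 12.4 m/s. Fr₁ = V₁/√(g·y₁) = 5.14.
Bélanger equation: y₂/y₁ = ½[√(1 + 8Fr₁²) − 1] = ½[√212.4 − 1] = 6.79.
y₂ = 6.79 × 0.593 = 4.02 m.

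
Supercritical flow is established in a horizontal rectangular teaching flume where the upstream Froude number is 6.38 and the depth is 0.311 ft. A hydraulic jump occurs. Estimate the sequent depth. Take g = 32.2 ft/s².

Fr₁ = 6.38 (given).
Bélanger equation: y₂/y₁ = ½[√(1 + 8Fr₁²) − 1] = ½[√326.6 − 1] = 8.54.
y₂ = 8.54 × 0.311 = 2.65 ft.

y₂ = 2.65 ft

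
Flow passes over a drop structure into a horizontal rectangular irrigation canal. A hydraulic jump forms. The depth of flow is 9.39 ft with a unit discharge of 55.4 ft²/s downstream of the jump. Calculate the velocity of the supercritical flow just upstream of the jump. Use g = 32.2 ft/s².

V₂ = q/y₂ = 55.4/9.39 = 5.90 ft/s; Fr₂ = V₂/√(g·y₂) = 0.339.
Since the conjugate-depth ratio holds either way, y₁/y₂ = ½[√(1 + 8Fr₂²) − 1] = ½[√1.921 − 1] = 0.193.
y₁ = 0.193 × 9.39 = 1.81 ft.
V₁ = q/y₁ = 55.4/1.81 = 30.6 ft/s.

V₁ = 30.6 ft/s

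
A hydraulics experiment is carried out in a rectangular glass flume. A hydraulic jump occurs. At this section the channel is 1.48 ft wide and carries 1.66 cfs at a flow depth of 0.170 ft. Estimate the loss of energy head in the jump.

ΔE = 0.193 ft

q = Q/b = 1.66/1.48 = 1.12 ft²/s; V₁ = q/y₁ = 6.60 ft/s. Fr₁ = V₁/√(g·y₁) = 2.82.
Sequent-depth ratio: y₂/y₁ = ½[√(1 + 8Fr₁²) − 1] = ½[√64.62 − 1] = 3.52.
y₂ = 3.52 × 0.170 = 0.598 ft.
V₂ = q/y₂ = 1.12/0.598 = 1.87 ft/s. E₁ = y₁ + V₁²/2g = 0.846 ft; E₂ = y₂ + V₂²/2g = 0.653 ft. ΔE = E₁ − E₂ = 0.193 ft.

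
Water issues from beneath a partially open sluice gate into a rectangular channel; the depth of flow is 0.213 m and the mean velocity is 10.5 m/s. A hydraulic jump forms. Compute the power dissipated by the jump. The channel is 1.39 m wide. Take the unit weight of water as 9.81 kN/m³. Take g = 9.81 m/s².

P = 113 kW

Fr₁ = V₁/√(g·y₁) = 10.5/√(9.81×0.213) = 7.26.
By Bélanger, y₂/y₁ = ½[√(1 + 8Fr₁²) − 1] = ½[√423.1 − 1] = 9.78.
y₂ = 9.78 × 0.213 = 2.08 m.
q = V₁·y₁ = 10.5 × 0.213 = 2.24 m²/s. V₂ = q/y₂ = 2.24/2.08 = 1.07 m/s. E₁ = y₁ + V₁²/2g = 5.83 m; E₂ = y₂ + V₂²/2g = 2.14 m. ΔE = E₁ − E₂ = 3.69 m.
Q = q·b = 2.24 × 1.39 = 3.11 m³/s. P = γ·Q·ΔE = 9.81 × 3.11 × 3.69 = 113 kW.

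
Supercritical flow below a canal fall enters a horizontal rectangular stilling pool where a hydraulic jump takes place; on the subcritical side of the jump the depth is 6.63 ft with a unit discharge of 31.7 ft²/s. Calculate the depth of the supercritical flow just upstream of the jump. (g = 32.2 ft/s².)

y₁ = 1.20 ft

V₂ = q/y₂ = 31.7/6.63 = 4.78 ft/s; Fr₂ = V₂/√(g·y₂) = 0.327.
Applying the sequent-depth relation in reverse, y₁/y₂ = ½[√(1 + 8Fr₂²) − 1] = ½[√1.857 − 1] = 0.181.
y₁ = 0.181 × 6.63 = 1.20 ft.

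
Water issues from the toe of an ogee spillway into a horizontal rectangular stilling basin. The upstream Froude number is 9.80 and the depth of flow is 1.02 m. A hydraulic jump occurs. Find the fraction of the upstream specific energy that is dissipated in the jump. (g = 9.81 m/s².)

Fr₁ = 9.80 (given).
Bélanger equation: y₂/y₁ = ½[√(1 + 8Fr₁²) − 1] = ½[√769.3 − 1] = 13.4.
y₂ = 13.4 × 1.02 = 13.6 m.
E₁ = y₁(1 + Fr₁²/2) = 1.02×(1 + 9.80²/2) = 50.0 m. ΔE = (y₂ − y₁)³/(4y₁y₂) = 36.1 m. ΔE/E₁ = 36.1/50.0 = 0.722.

ΔE/E₁ = 0.722 (72.2%)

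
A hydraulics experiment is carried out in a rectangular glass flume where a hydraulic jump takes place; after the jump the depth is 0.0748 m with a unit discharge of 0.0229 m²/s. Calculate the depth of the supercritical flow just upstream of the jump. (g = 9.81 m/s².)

y₁ = 0.0158 m

V₂ = q/y₂ = 0.0229/0.0748 = 0.306 m/s; Fr₂ = V₂/√(g·y₂) = 0.357.
From the momentum equation (using Fr₂), y₁/y₂ = ½[√(1 + 8Fr₂²) − 1] = ½[√2.022 − 1] = 0.211.
y₁ = 0.211 × 0.0748 = 0.0158 m.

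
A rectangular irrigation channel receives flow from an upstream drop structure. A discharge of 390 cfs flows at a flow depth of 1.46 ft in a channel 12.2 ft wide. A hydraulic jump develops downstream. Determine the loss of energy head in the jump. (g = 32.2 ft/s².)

q = Q/b = 390/12.2 = 32.0 ft²/s; V₁ = q/y₁ = 21.9 ft/s. Fr₁ = V₁/√(g·y₁) = 3.19.
Bélanger equation: y₂/y₁ = ½[√(1 + 8Fr₁²) − 1] = ½[√82.58 − 1] = 4.04.
y₂ = 4.04 × 1.46 = 5.90 ft.
V₂ = q/y₂ = 32.0/5.90 = 5.41 ft/s. E₁ = y₁ + V₁²/2g = 8.90 ft; E₂ = y₂ + V₂²/2g = 6.36 ft. ΔE = E₁ − E₂ = 2.55 ft.

ΔE = 2.55 ft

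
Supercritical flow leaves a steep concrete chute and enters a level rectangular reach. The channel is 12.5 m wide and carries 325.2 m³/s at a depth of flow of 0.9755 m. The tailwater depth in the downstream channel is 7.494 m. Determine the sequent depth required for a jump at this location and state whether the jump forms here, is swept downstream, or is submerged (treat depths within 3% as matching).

y₂ = 11.42 m; the jump is swept downstream

q = Q/b = 325.2/12.5 = 26.02 m²/s; V₁ = q/y₁ = 26.67 m/s. Fr₁ = V₁/√(g·y₁) = 8.621.
By Bélanger, y₂/y₁ = ½[√(1 + 8Fr₁²) − 1] = ½[√595.59 − 1] = 11.70.
y₂ = 11.70 × 0.9755 = 11.42 m.
Tailwater y_tw = 7.494 m: y_tw < y₂, so the jump is swept downstream.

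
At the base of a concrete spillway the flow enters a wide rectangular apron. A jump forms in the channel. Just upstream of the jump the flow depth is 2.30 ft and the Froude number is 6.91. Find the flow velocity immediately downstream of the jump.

V₂ = 6.40 ft/s

Fr₁ = 6.91 (given).
By Bélanger, y₂/y₁ = ½[√(1 + 8Fr₁²) − 1] = ½[√383.0 − 1] = 9.28.
y₂ = 9.28 × 2.30 = 21.4 ft.
V₁ = Fr₁·√(g·y₁) = 6.91×√(32.2×2.30) = 59.5 ft/s; q = V₁·y₁ = 137 ft²/s.
V₂ = q/y₂ = 137/21.4 = 6.40 ft/s.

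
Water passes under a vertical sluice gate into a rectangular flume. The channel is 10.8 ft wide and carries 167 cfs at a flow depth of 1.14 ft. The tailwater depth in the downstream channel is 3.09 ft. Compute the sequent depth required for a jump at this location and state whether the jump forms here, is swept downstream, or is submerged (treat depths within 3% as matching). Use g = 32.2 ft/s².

y₂ = 3.08 ft; the jump forms here

q = Q/b = 167/10.8 = 15.5 ft²/s; V₁ = q/y₁ = 13.6 ft/s. Fr₁ = V₁/√(g·y₁) = 2.24.
From the momentum equation for a rectangular channel, y₂/y₁ = ½[√(1 + 8Fr₁²) − 1] = ½[√41.10 − 1] = 2.71.
y₂ = 2.71 × 1.14 = 3.08 ft.
Tailwater y_tw = 3.09 ft: y_tw ≈ y₂, so the jump forms here.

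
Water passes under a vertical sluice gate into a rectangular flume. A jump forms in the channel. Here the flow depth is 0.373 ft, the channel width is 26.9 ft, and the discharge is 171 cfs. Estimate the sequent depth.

q = Q/b = 171/26.9 = 6.36 ft²/s; V₁ = q/y₁ = 17.0 ft/s. Fr₁ = V₁/√(g·y₁) = 4.92.
Bélanger equation: y₂/y₁ = ½[√(1 + 8Fr₁²) − 1] = ½[√194.5 − 1] = 6.47.
y₂ = 6.47 × 0.373 = 2.41 ft.

y₂ = 2.41 ft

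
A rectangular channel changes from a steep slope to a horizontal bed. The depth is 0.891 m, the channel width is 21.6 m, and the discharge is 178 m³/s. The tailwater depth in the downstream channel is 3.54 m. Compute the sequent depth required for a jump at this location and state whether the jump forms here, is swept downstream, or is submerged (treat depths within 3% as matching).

y₂ = 3.52 m; the jump forms here

q = Q/b = 178/21.6 = 8.24 m²/s; V₁ = q/y₁ = 9.25 m/s. Fr₁ = V₁/√(g·y₁) = 3.13.
Bélanger equation: y₂/y₁ = ½[√(1 + 8Fr₁²) − 1] = ½[√79.29 − 1] = 3.95.
y₂ = 3.95 × 0.891 = 3.52 m.
Tailwater y_tw = 3.54 m: y_tw ≈ y₂, so the jump forms here.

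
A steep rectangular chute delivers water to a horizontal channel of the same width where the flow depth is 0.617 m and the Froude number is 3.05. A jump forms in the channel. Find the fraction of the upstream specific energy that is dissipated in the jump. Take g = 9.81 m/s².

Fr₁ = 3.05 (given).
By Bélanger, y₂/y₁ = ½[√(1 + 8Fr₁²) − 1] = ½[√75.42 − 1] = 3.84.
y₂ = 3.84 × 0.617 = 2.37 m.
E₁ = y₁(1 + Fr₁²/2) = 0.617×(1 + 3.05²/2) = 3.49 m. ΔE = (y₂ − y₁)³/(4y₁y₂) = 0.922 m. ΔE/E₁ = 0.922/3.49 = 0.264.

ΔE/E₁ = 0.264 (26.4%)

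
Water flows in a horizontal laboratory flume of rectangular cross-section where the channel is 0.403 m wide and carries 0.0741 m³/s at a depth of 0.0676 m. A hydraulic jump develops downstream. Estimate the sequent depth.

y₂ = 0.287 m

q = Q/b = 0.0741/0.403 = 0.184 m²/s; V₁ = q/y₁ = 2.72 m/s. Fr₁ = V₁/√(g·y₁) = 3.34.
Conjugate-depth relation: y₂/y₁ = ½[√(1 + 8Fr₁²) − 1] = ½[√90.25 − 1] = 4.25.
y₂ = 4.25 × 0.0676 = 0.287 m.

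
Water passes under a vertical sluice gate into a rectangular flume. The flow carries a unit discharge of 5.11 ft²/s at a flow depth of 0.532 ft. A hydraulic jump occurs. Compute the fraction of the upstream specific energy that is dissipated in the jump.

ΔE/E₁ = 0.145 (14.5%)

V₁ = q/y₁ = 5.11/0.532 = 9.61 ft/s. Fr₁ = V₁/√(g·y₁) = 9.61/√(32.2×0.532) = 2.32.
Sequent-depth ratio: y₂/y₁ = ½[√(1 + 8Fr₁²) − 1] = ½[√44.09 − 1] = 2.82.
y₂ = 2.82 × 0.532 = 1.50 ft.
E₁ = y₁ + V₁²/2g = 1.96 ft. ΔE = (y₂ − y₁)³/(4y₁y₂) = 0.284 ft. ΔE/E₁ = 0.284/1.96 = 0.145.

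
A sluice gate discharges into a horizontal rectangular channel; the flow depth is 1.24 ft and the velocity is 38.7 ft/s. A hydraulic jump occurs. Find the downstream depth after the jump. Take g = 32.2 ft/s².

Fr₁ = V₁/√(g·y₁) = 38.7/√(32.2×1.24) = 6.12.
By Bélanger, y₂/y₁ = ½[√(1 + 8Fr₁²) − 1] = ½[√301.1 − 1] = 8.18.
y₂ = 8.18 × 1.24 = 10.1 ft.

y₂ = 10.1 ft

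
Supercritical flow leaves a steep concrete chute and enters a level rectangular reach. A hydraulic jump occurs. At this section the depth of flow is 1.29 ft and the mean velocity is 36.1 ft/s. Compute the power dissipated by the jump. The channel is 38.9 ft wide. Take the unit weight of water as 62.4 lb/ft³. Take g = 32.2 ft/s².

Fr₁ = V₁/√(g·y₁) = 36.1/√(32.2×1.29) = 5.60.
From the momentum equation for a rectangular channel, y₂/y₁ = ½[√(1 + 8Fr₁²) − 1] = ½[√252.0 − 1] = 7.44.
y₂ = 7.44 × 1.29 = 9.59 ft.
q = V₁·y₁ = 36.1 × 1.29 = 46.6 ft²/s. V₂ = q/y₂ = 46.6/9.59 = 4.85 ft/s. E₁ = y₁ + V₁²/2g = 21.5 ft; E₂ = y₂ + V₂²/2g = 9.96 ft. ΔE = E₁ − E₂ = 11.6 ft.
Q = q·b = 46.6 × 38.9 = 1812 cfs. P = γ·Q·ΔE/550 = 62.4 × 1812 × 11.6 / 550 = 2377 hp.

P = 2377 hp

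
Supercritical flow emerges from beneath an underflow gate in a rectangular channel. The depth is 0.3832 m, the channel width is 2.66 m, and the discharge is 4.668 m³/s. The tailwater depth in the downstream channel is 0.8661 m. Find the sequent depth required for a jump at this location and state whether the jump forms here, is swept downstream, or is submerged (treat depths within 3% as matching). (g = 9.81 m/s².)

q = Q/b = 4.668/2.66 = 1.755 m²/s; V₁ = q/y₁ = 4.580 m/s. Fr₁ = V₁/√(g·y₁) = 2.362.
From the momentum equation for a rectangular channel, y₂/y₁ = ½[√(1 + 8Fr₁²) − 1] = ½[√45.632 − 1] = 2.878.
y₂ = 2.878 × 0.3832 = 1.103 m.
Tailwater y_tw = 0.8661 m: y_tw < y₂, so the jump is swept downstream.

y₂ = 1.103 m; the jump is swept downstream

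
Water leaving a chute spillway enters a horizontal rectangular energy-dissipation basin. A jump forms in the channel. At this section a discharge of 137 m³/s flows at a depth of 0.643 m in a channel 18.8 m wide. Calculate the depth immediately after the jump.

q = Q/b = 137/18.8 = 7.29 m²/s; V₁ = q/y₁ = 11.3 m/s. Fr₁ = V₁/√(g·y₁) = 4.51.
By Bélanger, y₂/y₁ = ½[√(1 + 8Fr₁²) − 1] = ½[√163.9 − 1] = 5.90.
y₂ = 5.90 × 0.643 = 3.79 m.

y₂ = 3.79 m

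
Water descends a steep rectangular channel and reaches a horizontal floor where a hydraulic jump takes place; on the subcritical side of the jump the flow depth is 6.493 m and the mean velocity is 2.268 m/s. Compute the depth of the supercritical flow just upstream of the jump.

Fr₂ = V₂/√(g·y₂) = 2.268/√(9.81×6.493) = 0.2842.
Applying the sequent-depth relation in reverse, y₁/y₂ = ½[√(1 + 8Fr₂²) − 1] = ½[√1.6460 − 1] = 0.1415.
y₁ = 0.1415 × 6.493 = 0.9187 m.

y₁ = 0.9187 m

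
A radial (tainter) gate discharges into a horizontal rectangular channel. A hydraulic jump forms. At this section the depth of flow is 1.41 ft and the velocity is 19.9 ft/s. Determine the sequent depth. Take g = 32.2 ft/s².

y₂ = 5.23 ft

Fr₁ = V₁/√(g·y₁) = 19.9/√(32.2×1.41) = 2.95.
Sequent-depth ratio: y₂/y₁ = ½[√(1 + 8Fr₁²) − 1] = ½[√70.78 − 1] = 3.71.
y₂ = 3.71 × 1.41 = 5.23 ft.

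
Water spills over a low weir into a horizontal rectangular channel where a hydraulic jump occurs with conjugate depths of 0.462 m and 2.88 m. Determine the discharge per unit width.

q = 4.67 m²/s

For a rectangular channel the momentum equation gives q² = ½·g·y₁·y₂·(y₁ + y₂) = ½×9.81×0.462×2.88×3.34 = 21.8.
q = √21.8 = 4.67 m²/s.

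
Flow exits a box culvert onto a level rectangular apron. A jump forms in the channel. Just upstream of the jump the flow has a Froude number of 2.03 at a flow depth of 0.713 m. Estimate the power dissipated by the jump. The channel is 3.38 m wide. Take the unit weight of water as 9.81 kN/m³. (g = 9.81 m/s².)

Fr₁ = 2.03 (given).
Conjugate-depth relation: y₂/y₁ = ½[√(1 + 8Fr₁²) − 1] = ½[√33.97 − 1] = 2.41.
y₂ = 2.41 × 0.713 = 1.72 m.
V₁ = Fr₁·√(g·y₁) = 2.03×√(9.81×0.713) = 5.37 m/s; q = V₁·y₁ = 3.83 m²/s. V₂ = q/y₂ = 3.83/1.72 = 2.22 m/s. E₁ = y₁ + V₁²/2g = 2.18 m; E₂ = y₂ + V₂²/2g = 1.97 m. ΔE = E₁ − E₂ = 0.209 m.
Q = q·b = 3.83 × 3.38 = 12.9 m³/s. P = γ·Q·ΔE = 9.81 × 12.9 × 0.209 = 26.5 kW.

P = 26.5 kW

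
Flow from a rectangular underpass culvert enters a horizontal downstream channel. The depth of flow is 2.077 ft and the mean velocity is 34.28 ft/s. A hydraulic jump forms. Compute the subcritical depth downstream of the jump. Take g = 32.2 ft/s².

Fr₁ = V₁/√(g·y₁) = 34.28/√(32.2×2.077) = 4.192.
Sequent-depth ratio: y₂/y₁ = ½[√(1 + 8Fr₁²) − 1] = ½[√141.57 − 1] = 5.449.
y₂ = 5.449 × 2.077 = 11.32 ft.

y₂ = 11.32 ft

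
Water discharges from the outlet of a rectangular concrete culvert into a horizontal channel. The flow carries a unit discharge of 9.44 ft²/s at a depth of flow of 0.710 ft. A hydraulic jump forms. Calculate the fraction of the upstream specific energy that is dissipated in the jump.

ΔE/E₁ = 0.222 (22.2%)

V₁ = q/y₁ = 9.44/0.710 = 13.3 ft/s. Fr₁ = V₁/√(g·y₁) = 13.3/√(32.2×0.710) = 2.78.
By Bélanger, y₂/y₁ = ½[√(1 + 8Fr₁²) − 1] = ½[√62.86 − 1] = 3.46.
y₂ = 3.46 × 0.710 = 2.46 ft.
E₁ = y₁ + V₁²/2g = 3.45 ft. ΔE = (y₂ − y₁)³/(4y₁y₂) = 0.767 ft. ΔE/E₁ = 0.767/3.45 = 0.222.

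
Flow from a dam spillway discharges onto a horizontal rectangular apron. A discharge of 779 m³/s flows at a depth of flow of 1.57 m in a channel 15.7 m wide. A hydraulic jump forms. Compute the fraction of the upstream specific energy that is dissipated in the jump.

q = Q/b = 779/15.7 = 49.6 m²/s; V₁ = q/y₁ = 31.6 m/s. Fr₁ = V₁/√(g·y₁) = 8.05.
Bélanger equation: y₂/y₁ = ½[√(1 + 8Fr₁²) − 1] = ½[√519.8 − 1] = 10.9.
y₂ = 10.9 × 1.57 = 17.1 m.
E₁ = y₁ + V₁²/2g = 52.5 m. ΔE = (y₂ − y₁)³/(4y₁y₂) = 34.9 m. ΔE/E₁ = 34.9/52.5 = 0.666.

ΔE/E₁ = 0.666 (66.6%)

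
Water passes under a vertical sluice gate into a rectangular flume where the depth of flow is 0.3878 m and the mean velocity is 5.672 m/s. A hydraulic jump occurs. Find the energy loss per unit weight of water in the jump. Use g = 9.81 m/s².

ΔE = 0.4913 m

Fr₁ = V₁/√(g·y₁) = 5.672/√(9.81×0.3878) = 2.908.
Bélanger equation: y₂/y₁ = ½[√(1 + 8Fr₁²) − 1] = ½[√68.653 − 1] = 3.643.
y₂ = 3.643 × 0.3878 = 1.413 m.
Head loss: ΔE = (y₂ − y₁)³/(4y₁y₂) = (1.413 − 0.3878)³/(4×0.3878×1.413) = 1.077/2.191 = 0.4913 m.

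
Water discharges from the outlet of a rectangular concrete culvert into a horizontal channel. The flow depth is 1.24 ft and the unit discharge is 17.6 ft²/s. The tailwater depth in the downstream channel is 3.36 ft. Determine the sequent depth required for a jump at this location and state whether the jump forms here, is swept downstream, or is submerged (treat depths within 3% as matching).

y₂ = 3.37 ft; the jump forms here

V₁ = q/y₁ = 17.6/1.24 = 14.2 ft/s. Fr₁ = V₁/√(g·y₁) = 14.2/√(32.2×1.24) = 2.25.
From the momentum equation for a rectangular channel, y₂/y₁ = ½[√(1 + 8Fr₁²) − 1] = ½[√41.36 − 1] = 2.72.
y₂ = 2.72 × 1.24 = 3.37 ft.
Tailwater y_tw = 3.36 ft: y_tw ≈ y₂, so the jump forms here.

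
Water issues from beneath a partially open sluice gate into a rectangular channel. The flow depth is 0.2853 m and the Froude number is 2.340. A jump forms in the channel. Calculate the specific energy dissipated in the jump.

ΔE = 0.1578 m

Fr₁ = 2.340 (given).
By Bélanger, y₂/y₁ = ½[√(1 + 8Fr₁²) − 1] = ½[√44.805 − 1] = 2.847.
y₂ = 2.847 × 0.2853 = 0.8122 m.
Head loss: ΔE = (y₂ − y₁)³/(4y₁y₂) = (0.8122 − 0.2853)³/(4×0.2853×0.8122) = 0.1463/0.9269 = 0.1578 m.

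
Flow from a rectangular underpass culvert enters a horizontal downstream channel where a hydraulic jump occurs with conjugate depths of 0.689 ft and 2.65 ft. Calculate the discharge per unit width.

q = 9.91 ft²/s

For a rectangular channel the momentum equation gives q² = ½·g·y₁·y₂·(y₁ + y₂) = ½×32.2×0.689×2.65×3.34 = 98.2.
q = √98.2 = 9.91 ft²/s.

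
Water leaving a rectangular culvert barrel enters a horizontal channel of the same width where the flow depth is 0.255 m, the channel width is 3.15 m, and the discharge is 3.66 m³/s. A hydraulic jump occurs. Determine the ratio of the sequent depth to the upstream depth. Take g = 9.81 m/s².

y₂/y₁ = 3.60

q = Q/b = 3.66/3.15 = 1.16 m²/s; V₁ = q/y₁ = 4.56 m/s. Fr₁ = V₁/√(g·y₁) = 2.88.
Sequent-depth ratio: y₂/y₁ = ½[√(1 + 8Fr₁²) − 1] = ½[√67.40 − 1] = 3.60.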